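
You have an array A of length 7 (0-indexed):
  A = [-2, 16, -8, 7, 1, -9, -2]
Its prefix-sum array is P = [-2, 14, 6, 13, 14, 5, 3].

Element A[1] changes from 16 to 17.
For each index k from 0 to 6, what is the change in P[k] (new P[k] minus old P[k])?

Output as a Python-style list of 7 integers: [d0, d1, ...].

Answer: [0, 1, 1, 1, 1, 1, 1]

Derivation:
Element change: A[1] 16 -> 17, delta = 1
For k < 1: P[k] unchanged, delta_P[k] = 0
For k >= 1: P[k] shifts by exactly 1
Delta array: [0, 1, 1, 1, 1, 1, 1]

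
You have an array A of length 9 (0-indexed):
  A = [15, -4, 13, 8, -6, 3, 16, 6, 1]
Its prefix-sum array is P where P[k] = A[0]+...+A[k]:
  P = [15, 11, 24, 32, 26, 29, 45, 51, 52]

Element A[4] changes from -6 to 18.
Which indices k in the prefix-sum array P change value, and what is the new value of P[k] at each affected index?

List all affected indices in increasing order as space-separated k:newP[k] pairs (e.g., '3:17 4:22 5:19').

Answer: 4:50 5:53 6:69 7:75 8:76

Derivation:
P[k] = A[0] + ... + A[k]
P[k] includes A[4] iff k >= 4
Affected indices: 4, 5, ..., 8; delta = 24
  P[4]: 26 + 24 = 50
  P[5]: 29 + 24 = 53
  P[6]: 45 + 24 = 69
  P[7]: 51 + 24 = 75
  P[8]: 52 + 24 = 76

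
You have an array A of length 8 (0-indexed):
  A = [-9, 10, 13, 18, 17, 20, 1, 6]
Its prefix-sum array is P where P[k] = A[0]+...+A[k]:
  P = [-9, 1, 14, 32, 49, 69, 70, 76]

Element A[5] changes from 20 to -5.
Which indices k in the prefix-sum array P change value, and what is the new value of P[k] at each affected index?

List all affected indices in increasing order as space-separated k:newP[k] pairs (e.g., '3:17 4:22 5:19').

Answer: 5:44 6:45 7:51

Derivation:
P[k] = A[0] + ... + A[k]
P[k] includes A[5] iff k >= 5
Affected indices: 5, 6, ..., 7; delta = -25
  P[5]: 69 + -25 = 44
  P[6]: 70 + -25 = 45
  P[7]: 76 + -25 = 51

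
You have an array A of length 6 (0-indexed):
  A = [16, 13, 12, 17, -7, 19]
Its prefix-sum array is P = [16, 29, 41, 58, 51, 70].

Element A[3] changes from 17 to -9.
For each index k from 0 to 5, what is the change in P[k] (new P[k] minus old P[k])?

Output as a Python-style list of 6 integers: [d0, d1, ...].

Element change: A[3] 17 -> -9, delta = -26
For k < 3: P[k] unchanged, delta_P[k] = 0
For k >= 3: P[k] shifts by exactly -26
Delta array: [0, 0, 0, -26, -26, -26]

Answer: [0, 0, 0, -26, -26, -26]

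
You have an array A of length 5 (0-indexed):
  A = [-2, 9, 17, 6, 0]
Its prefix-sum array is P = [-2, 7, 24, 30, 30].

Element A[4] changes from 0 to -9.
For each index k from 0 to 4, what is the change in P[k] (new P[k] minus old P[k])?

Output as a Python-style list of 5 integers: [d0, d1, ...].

Element change: A[4] 0 -> -9, delta = -9
For k < 4: P[k] unchanged, delta_P[k] = 0
For k >= 4: P[k] shifts by exactly -9
Delta array: [0, 0, 0, 0, -9]

Answer: [0, 0, 0, 0, -9]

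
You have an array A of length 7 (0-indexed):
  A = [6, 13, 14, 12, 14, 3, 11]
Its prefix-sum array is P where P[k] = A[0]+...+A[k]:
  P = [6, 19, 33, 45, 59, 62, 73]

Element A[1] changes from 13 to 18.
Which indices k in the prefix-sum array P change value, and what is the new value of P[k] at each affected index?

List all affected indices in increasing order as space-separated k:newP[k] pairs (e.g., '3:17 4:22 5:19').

Answer: 1:24 2:38 3:50 4:64 5:67 6:78

Derivation:
P[k] = A[0] + ... + A[k]
P[k] includes A[1] iff k >= 1
Affected indices: 1, 2, ..., 6; delta = 5
  P[1]: 19 + 5 = 24
  P[2]: 33 + 5 = 38
  P[3]: 45 + 5 = 50
  P[4]: 59 + 5 = 64
  P[5]: 62 + 5 = 67
  P[6]: 73 + 5 = 78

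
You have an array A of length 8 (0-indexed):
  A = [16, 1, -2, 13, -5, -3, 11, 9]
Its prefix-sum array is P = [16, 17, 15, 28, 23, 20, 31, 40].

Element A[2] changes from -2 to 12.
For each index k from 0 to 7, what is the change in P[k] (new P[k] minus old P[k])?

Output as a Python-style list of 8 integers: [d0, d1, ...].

Element change: A[2] -2 -> 12, delta = 14
For k < 2: P[k] unchanged, delta_P[k] = 0
For k >= 2: P[k] shifts by exactly 14
Delta array: [0, 0, 14, 14, 14, 14, 14, 14]

Answer: [0, 0, 14, 14, 14, 14, 14, 14]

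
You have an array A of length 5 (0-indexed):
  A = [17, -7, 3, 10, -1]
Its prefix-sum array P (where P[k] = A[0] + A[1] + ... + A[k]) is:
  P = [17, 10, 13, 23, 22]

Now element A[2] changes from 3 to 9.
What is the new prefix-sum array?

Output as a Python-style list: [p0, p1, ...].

Change: A[2] 3 -> 9, delta = 6
P[k] for k < 2: unchanged (A[2] not included)
P[k] for k >= 2: shift by delta = 6
  P[0] = 17 + 0 = 17
  P[1] = 10 + 0 = 10
  P[2] = 13 + 6 = 19
  P[3] = 23 + 6 = 29
  P[4] = 22 + 6 = 28

Answer: [17, 10, 19, 29, 28]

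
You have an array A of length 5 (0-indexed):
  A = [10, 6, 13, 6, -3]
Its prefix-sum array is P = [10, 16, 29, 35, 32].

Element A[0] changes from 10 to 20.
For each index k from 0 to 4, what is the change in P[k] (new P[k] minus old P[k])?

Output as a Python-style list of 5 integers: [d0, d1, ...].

Element change: A[0] 10 -> 20, delta = 10
For k < 0: P[k] unchanged, delta_P[k] = 0
For k >= 0: P[k] shifts by exactly 10
Delta array: [10, 10, 10, 10, 10]

Answer: [10, 10, 10, 10, 10]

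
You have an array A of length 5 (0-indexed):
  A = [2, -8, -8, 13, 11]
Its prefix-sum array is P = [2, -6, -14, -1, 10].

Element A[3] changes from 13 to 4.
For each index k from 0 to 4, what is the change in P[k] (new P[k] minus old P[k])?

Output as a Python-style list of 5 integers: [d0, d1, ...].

Element change: A[3] 13 -> 4, delta = -9
For k < 3: P[k] unchanged, delta_P[k] = 0
For k >= 3: P[k] shifts by exactly -9
Delta array: [0, 0, 0, -9, -9]

Answer: [0, 0, 0, -9, -9]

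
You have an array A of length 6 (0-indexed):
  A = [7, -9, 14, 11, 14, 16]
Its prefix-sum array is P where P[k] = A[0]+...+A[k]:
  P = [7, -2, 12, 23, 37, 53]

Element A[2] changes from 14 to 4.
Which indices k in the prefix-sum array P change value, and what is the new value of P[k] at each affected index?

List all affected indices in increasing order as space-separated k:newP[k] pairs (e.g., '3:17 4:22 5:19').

Answer: 2:2 3:13 4:27 5:43

Derivation:
P[k] = A[0] + ... + A[k]
P[k] includes A[2] iff k >= 2
Affected indices: 2, 3, ..., 5; delta = -10
  P[2]: 12 + -10 = 2
  P[3]: 23 + -10 = 13
  P[4]: 37 + -10 = 27
  P[5]: 53 + -10 = 43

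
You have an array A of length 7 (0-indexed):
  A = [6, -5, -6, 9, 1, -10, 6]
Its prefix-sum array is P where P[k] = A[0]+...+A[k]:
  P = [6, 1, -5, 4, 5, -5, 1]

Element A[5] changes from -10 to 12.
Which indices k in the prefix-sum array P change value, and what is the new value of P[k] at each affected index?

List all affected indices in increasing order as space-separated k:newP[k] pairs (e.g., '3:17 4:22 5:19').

Answer: 5:17 6:23

Derivation:
P[k] = A[0] + ... + A[k]
P[k] includes A[5] iff k >= 5
Affected indices: 5, 6, ..., 6; delta = 22
  P[5]: -5 + 22 = 17
  P[6]: 1 + 22 = 23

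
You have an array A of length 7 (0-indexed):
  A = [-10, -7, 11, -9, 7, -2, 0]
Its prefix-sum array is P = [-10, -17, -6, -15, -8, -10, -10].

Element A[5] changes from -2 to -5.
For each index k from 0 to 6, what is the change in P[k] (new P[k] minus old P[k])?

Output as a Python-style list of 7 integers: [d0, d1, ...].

Element change: A[5] -2 -> -5, delta = -3
For k < 5: P[k] unchanged, delta_P[k] = 0
For k >= 5: P[k] shifts by exactly -3
Delta array: [0, 0, 0, 0, 0, -3, -3]

Answer: [0, 0, 0, 0, 0, -3, -3]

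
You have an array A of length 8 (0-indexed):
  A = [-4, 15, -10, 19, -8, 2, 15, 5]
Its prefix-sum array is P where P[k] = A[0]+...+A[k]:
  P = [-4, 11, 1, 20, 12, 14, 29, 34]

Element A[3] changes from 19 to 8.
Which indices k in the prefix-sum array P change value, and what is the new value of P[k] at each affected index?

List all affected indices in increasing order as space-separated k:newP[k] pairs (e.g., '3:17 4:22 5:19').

Answer: 3:9 4:1 5:3 6:18 7:23

Derivation:
P[k] = A[0] + ... + A[k]
P[k] includes A[3] iff k >= 3
Affected indices: 3, 4, ..., 7; delta = -11
  P[3]: 20 + -11 = 9
  P[4]: 12 + -11 = 1
  P[5]: 14 + -11 = 3
  P[6]: 29 + -11 = 18
  P[7]: 34 + -11 = 23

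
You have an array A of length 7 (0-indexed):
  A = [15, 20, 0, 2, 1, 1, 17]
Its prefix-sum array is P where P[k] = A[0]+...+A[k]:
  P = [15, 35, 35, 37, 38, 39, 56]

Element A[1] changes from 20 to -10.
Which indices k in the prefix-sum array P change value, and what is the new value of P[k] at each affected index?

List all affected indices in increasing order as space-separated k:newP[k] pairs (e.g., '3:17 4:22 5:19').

Answer: 1:5 2:5 3:7 4:8 5:9 6:26

Derivation:
P[k] = A[0] + ... + A[k]
P[k] includes A[1] iff k >= 1
Affected indices: 1, 2, ..., 6; delta = -30
  P[1]: 35 + -30 = 5
  P[2]: 35 + -30 = 5
  P[3]: 37 + -30 = 7
  P[4]: 38 + -30 = 8
  P[5]: 39 + -30 = 9
  P[6]: 56 + -30 = 26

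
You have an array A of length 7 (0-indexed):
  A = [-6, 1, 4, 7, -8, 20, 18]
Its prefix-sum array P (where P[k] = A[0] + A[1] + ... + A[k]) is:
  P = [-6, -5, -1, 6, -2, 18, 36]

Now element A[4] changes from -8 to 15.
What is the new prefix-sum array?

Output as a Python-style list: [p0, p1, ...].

Answer: [-6, -5, -1, 6, 21, 41, 59]

Derivation:
Change: A[4] -8 -> 15, delta = 23
P[k] for k < 4: unchanged (A[4] not included)
P[k] for k >= 4: shift by delta = 23
  P[0] = -6 + 0 = -6
  P[1] = -5 + 0 = -5
  P[2] = -1 + 0 = -1
  P[3] = 6 + 0 = 6
  P[4] = -2 + 23 = 21
  P[5] = 18 + 23 = 41
  P[6] = 36 + 23 = 59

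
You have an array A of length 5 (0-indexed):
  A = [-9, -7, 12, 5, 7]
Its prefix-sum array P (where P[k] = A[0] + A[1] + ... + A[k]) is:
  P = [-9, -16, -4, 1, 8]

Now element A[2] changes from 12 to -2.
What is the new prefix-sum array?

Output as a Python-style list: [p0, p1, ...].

Change: A[2] 12 -> -2, delta = -14
P[k] for k < 2: unchanged (A[2] not included)
P[k] for k >= 2: shift by delta = -14
  P[0] = -9 + 0 = -9
  P[1] = -16 + 0 = -16
  P[2] = -4 + -14 = -18
  P[3] = 1 + -14 = -13
  P[4] = 8 + -14 = -6

Answer: [-9, -16, -18, -13, -6]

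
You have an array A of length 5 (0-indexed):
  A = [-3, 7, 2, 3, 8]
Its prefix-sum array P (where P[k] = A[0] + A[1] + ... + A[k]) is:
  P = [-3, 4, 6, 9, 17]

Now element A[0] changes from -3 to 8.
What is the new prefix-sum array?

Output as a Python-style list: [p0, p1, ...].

Change: A[0] -3 -> 8, delta = 11
P[k] for k < 0: unchanged (A[0] not included)
P[k] for k >= 0: shift by delta = 11
  P[0] = -3 + 11 = 8
  P[1] = 4 + 11 = 15
  P[2] = 6 + 11 = 17
  P[3] = 9 + 11 = 20
  P[4] = 17 + 11 = 28

Answer: [8, 15, 17, 20, 28]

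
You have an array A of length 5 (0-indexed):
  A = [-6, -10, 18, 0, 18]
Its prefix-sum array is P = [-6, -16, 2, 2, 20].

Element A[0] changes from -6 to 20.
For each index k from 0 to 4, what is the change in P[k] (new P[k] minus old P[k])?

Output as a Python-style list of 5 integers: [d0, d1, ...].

Answer: [26, 26, 26, 26, 26]

Derivation:
Element change: A[0] -6 -> 20, delta = 26
For k < 0: P[k] unchanged, delta_P[k] = 0
For k >= 0: P[k] shifts by exactly 26
Delta array: [26, 26, 26, 26, 26]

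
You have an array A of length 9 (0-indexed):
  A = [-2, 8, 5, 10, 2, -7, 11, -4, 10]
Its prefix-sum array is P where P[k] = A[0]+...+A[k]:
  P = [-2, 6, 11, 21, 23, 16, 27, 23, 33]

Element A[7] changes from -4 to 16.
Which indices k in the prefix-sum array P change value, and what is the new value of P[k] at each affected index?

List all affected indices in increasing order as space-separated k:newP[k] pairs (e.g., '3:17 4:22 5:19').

P[k] = A[0] + ... + A[k]
P[k] includes A[7] iff k >= 7
Affected indices: 7, 8, ..., 8; delta = 20
  P[7]: 23 + 20 = 43
  P[8]: 33 + 20 = 53

Answer: 7:43 8:53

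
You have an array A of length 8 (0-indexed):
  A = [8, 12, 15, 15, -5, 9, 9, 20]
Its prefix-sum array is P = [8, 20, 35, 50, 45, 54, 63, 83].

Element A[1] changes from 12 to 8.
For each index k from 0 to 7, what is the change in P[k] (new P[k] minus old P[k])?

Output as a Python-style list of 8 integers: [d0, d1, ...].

Answer: [0, -4, -4, -4, -4, -4, -4, -4]

Derivation:
Element change: A[1] 12 -> 8, delta = -4
For k < 1: P[k] unchanged, delta_P[k] = 0
For k >= 1: P[k] shifts by exactly -4
Delta array: [0, -4, -4, -4, -4, -4, -4, -4]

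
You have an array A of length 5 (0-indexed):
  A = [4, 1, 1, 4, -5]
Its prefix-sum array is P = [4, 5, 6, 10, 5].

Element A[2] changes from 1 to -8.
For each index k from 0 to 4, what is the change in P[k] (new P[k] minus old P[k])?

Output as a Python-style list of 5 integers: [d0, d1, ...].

Element change: A[2] 1 -> -8, delta = -9
For k < 2: P[k] unchanged, delta_P[k] = 0
For k >= 2: P[k] shifts by exactly -9
Delta array: [0, 0, -9, -9, -9]

Answer: [0, 0, -9, -9, -9]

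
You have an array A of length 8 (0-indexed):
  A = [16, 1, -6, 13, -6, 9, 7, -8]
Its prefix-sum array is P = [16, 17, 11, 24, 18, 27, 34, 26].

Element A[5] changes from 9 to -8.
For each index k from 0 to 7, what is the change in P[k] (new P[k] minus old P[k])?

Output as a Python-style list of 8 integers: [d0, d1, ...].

Element change: A[5] 9 -> -8, delta = -17
For k < 5: P[k] unchanged, delta_P[k] = 0
For k >= 5: P[k] shifts by exactly -17
Delta array: [0, 0, 0, 0, 0, -17, -17, -17]

Answer: [0, 0, 0, 0, 0, -17, -17, -17]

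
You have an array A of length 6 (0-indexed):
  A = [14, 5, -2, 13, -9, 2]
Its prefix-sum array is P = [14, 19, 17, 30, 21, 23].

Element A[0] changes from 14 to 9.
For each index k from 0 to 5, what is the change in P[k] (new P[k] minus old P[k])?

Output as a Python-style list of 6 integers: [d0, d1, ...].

Element change: A[0] 14 -> 9, delta = -5
For k < 0: P[k] unchanged, delta_P[k] = 0
For k >= 0: P[k] shifts by exactly -5
Delta array: [-5, -5, -5, -5, -5, -5]

Answer: [-5, -5, -5, -5, -5, -5]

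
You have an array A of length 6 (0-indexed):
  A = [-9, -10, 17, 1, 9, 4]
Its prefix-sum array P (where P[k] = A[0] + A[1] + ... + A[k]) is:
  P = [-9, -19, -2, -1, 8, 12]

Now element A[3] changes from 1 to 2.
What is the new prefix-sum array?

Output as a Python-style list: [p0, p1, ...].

Answer: [-9, -19, -2, 0, 9, 13]

Derivation:
Change: A[3] 1 -> 2, delta = 1
P[k] for k < 3: unchanged (A[3] not included)
P[k] for k >= 3: shift by delta = 1
  P[0] = -9 + 0 = -9
  P[1] = -19 + 0 = -19
  P[2] = -2 + 0 = -2
  P[3] = -1 + 1 = 0
  P[4] = 8 + 1 = 9
  P[5] = 12 + 1 = 13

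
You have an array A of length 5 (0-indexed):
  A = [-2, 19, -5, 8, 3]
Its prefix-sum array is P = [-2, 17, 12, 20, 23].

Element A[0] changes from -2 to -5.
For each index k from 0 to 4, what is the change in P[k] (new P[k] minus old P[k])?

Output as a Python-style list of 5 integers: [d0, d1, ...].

Answer: [-3, -3, -3, -3, -3]

Derivation:
Element change: A[0] -2 -> -5, delta = -3
For k < 0: P[k] unchanged, delta_P[k] = 0
For k >= 0: P[k] shifts by exactly -3
Delta array: [-3, -3, -3, -3, -3]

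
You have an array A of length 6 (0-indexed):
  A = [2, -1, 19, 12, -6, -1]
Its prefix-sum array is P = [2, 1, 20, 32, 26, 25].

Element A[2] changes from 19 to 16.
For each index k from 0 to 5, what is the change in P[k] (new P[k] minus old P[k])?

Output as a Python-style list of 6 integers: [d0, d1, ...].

Answer: [0, 0, -3, -3, -3, -3]

Derivation:
Element change: A[2] 19 -> 16, delta = -3
For k < 2: P[k] unchanged, delta_P[k] = 0
For k >= 2: P[k] shifts by exactly -3
Delta array: [0, 0, -3, -3, -3, -3]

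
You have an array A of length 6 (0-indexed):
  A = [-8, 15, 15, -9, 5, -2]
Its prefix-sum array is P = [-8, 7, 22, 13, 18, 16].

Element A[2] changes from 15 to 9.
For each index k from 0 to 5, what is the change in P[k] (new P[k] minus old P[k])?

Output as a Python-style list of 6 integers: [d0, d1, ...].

Answer: [0, 0, -6, -6, -6, -6]

Derivation:
Element change: A[2] 15 -> 9, delta = -6
For k < 2: P[k] unchanged, delta_P[k] = 0
For k >= 2: P[k] shifts by exactly -6
Delta array: [0, 0, -6, -6, -6, -6]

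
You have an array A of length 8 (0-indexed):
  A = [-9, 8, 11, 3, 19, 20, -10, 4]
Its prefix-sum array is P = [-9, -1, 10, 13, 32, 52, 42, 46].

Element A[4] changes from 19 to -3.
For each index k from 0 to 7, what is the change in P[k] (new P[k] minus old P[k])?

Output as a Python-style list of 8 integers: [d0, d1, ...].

Element change: A[4] 19 -> -3, delta = -22
For k < 4: P[k] unchanged, delta_P[k] = 0
For k >= 4: P[k] shifts by exactly -22
Delta array: [0, 0, 0, 0, -22, -22, -22, -22]

Answer: [0, 0, 0, 0, -22, -22, -22, -22]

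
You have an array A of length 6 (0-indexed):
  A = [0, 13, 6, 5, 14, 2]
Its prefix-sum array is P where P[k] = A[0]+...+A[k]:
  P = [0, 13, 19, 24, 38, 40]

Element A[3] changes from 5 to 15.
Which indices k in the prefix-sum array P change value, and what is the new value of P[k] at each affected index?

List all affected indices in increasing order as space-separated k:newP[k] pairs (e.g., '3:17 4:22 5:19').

Answer: 3:34 4:48 5:50

Derivation:
P[k] = A[0] + ... + A[k]
P[k] includes A[3] iff k >= 3
Affected indices: 3, 4, ..., 5; delta = 10
  P[3]: 24 + 10 = 34
  P[4]: 38 + 10 = 48
  P[5]: 40 + 10 = 50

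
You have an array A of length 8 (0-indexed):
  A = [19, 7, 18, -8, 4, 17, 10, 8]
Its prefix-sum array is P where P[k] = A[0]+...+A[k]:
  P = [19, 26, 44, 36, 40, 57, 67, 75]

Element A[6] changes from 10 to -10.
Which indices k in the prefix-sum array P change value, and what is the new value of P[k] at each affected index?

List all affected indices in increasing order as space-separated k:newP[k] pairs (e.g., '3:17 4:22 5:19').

P[k] = A[0] + ... + A[k]
P[k] includes A[6] iff k >= 6
Affected indices: 6, 7, ..., 7; delta = -20
  P[6]: 67 + -20 = 47
  P[7]: 75 + -20 = 55

Answer: 6:47 7:55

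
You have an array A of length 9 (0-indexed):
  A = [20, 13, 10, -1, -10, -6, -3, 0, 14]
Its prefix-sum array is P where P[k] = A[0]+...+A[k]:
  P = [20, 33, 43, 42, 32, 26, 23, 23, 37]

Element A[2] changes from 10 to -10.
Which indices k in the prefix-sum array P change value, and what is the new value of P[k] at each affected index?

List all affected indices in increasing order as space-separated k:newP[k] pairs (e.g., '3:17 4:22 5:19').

P[k] = A[0] + ... + A[k]
P[k] includes A[2] iff k >= 2
Affected indices: 2, 3, ..., 8; delta = -20
  P[2]: 43 + -20 = 23
  P[3]: 42 + -20 = 22
  P[4]: 32 + -20 = 12
  P[5]: 26 + -20 = 6
  P[6]: 23 + -20 = 3
  P[7]: 23 + -20 = 3
  P[8]: 37 + -20 = 17

Answer: 2:23 3:22 4:12 5:6 6:3 7:3 8:17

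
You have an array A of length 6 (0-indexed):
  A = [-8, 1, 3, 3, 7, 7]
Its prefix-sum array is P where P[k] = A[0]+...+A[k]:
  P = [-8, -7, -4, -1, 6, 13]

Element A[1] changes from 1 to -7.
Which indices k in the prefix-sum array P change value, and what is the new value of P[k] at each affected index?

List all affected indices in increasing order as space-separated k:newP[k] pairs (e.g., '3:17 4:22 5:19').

Answer: 1:-15 2:-12 3:-9 4:-2 5:5

Derivation:
P[k] = A[0] + ... + A[k]
P[k] includes A[1] iff k >= 1
Affected indices: 1, 2, ..., 5; delta = -8
  P[1]: -7 + -8 = -15
  P[2]: -4 + -8 = -12
  P[3]: -1 + -8 = -9
  P[4]: 6 + -8 = -2
  P[5]: 13 + -8 = 5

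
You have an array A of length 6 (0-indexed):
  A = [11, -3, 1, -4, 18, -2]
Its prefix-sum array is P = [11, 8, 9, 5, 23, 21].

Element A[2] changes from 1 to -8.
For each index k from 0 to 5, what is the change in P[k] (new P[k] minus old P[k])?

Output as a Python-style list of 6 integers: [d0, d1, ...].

Element change: A[2] 1 -> -8, delta = -9
For k < 2: P[k] unchanged, delta_P[k] = 0
For k >= 2: P[k] shifts by exactly -9
Delta array: [0, 0, -9, -9, -9, -9]

Answer: [0, 0, -9, -9, -9, -9]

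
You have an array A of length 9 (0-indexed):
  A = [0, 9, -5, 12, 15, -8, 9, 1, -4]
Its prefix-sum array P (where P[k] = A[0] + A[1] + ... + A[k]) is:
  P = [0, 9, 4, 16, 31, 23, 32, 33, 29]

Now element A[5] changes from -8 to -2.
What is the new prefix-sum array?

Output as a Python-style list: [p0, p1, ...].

Change: A[5] -8 -> -2, delta = 6
P[k] for k < 5: unchanged (A[5] not included)
P[k] for k >= 5: shift by delta = 6
  P[0] = 0 + 0 = 0
  P[1] = 9 + 0 = 9
  P[2] = 4 + 0 = 4
  P[3] = 16 + 0 = 16
  P[4] = 31 + 0 = 31
  P[5] = 23 + 6 = 29
  P[6] = 32 + 6 = 38
  P[7] = 33 + 6 = 39
  P[8] = 29 + 6 = 35

Answer: [0, 9, 4, 16, 31, 29, 38, 39, 35]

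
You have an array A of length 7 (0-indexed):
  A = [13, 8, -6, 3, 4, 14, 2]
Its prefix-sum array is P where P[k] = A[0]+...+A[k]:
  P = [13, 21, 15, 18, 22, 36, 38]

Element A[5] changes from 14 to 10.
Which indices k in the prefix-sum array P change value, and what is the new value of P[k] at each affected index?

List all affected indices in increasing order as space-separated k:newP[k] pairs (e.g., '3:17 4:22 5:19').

P[k] = A[0] + ... + A[k]
P[k] includes A[5] iff k >= 5
Affected indices: 5, 6, ..., 6; delta = -4
  P[5]: 36 + -4 = 32
  P[6]: 38 + -4 = 34

Answer: 5:32 6:34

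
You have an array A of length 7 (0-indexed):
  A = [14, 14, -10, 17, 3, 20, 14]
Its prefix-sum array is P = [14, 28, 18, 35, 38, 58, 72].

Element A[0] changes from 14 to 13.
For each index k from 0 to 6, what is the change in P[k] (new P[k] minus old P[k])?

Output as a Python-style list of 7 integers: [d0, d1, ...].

Answer: [-1, -1, -1, -1, -1, -1, -1]

Derivation:
Element change: A[0] 14 -> 13, delta = -1
For k < 0: P[k] unchanged, delta_P[k] = 0
For k >= 0: P[k] shifts by exactly -1
Delta array: [-1, -1, -1, -1, -1, -1, -1]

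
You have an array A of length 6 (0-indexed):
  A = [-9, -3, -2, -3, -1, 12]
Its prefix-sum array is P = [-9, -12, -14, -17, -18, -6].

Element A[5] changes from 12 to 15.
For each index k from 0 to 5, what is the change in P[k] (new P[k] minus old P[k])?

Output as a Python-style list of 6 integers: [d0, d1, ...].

Element change: A[5] 12 -> 15, delta = 3
For k < 5: P[k] unchanged, delta_P[k] = 0
For k >= 5: P[k] shifts by exactly 3
Delta array: [0, 0, 0, 0, 0, 3]

Answer: [0, 0, 0, 0, 0, 3]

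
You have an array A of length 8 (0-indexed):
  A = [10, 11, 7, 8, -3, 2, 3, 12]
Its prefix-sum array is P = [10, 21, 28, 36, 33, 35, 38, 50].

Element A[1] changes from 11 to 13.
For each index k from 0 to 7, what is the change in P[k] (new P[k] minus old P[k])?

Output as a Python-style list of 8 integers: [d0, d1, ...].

Answer: [0, 2, 2, 2, 2, 2, 2, 2]

Derivation:
Element change: A[1] 11 -> 13, delta = 2
For k < 1: P[k] unchanged, delta_P[k] = 0
For k >= 1: P[k] shifts by exactly 2
Delta array: [0, 2, 2, 2, 2, 2, 2, 2]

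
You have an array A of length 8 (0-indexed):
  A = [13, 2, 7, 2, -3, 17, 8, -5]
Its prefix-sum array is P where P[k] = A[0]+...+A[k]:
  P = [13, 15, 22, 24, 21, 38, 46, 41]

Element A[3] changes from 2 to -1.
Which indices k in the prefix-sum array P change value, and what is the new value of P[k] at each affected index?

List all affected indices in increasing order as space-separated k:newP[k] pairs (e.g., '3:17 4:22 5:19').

Answer: 3:21 4:18 5:35 6:43 7:38

Derivation:
P[k] = A[0] + ... + A[k]
P[k] includes A[3] iff k >= 3
Affected indices: 3, 4, ..., 7; delta = -3
  P[3]: 24 + -3 = 21
  P[4]: 21 + -3 = 18
  P[5]: 38 + -3 = 35
  P[6]: 46 + -3 = 43
  P[7]: 41 + -3 = 38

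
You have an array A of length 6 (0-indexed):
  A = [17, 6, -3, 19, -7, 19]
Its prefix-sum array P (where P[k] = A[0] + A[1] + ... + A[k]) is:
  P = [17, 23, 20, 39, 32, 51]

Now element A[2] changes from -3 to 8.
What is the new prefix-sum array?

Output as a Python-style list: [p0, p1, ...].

Answer: [17, 23, 31, 50, 43, 62]

Derivation:
Change: A[2] -3 -> 8, delta = 11
P[k] for k < 2: unchanged (A[2] not included)
P[k] for k >= 2: shift by delta = 11
  P[0] = 17 + 0 = 17
  P[1] = 23 + 0 = 23
  P[2] = 20 + 11 = 31
  P[3] = 39 + 11 = 50
  P[4] = 32 + 11 = 43
  P[5] = 51 + 11 = 62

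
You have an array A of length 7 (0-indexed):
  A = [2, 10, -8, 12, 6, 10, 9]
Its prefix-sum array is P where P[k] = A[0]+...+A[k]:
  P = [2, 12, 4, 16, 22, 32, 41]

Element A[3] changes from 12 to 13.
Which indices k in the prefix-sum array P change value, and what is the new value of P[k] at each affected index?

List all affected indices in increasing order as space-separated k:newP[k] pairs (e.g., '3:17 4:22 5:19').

Answer: 3:17 4:23 5:33 6:42

Derivation:
P[k] = A[0] + ... + A[k]
P[k] includes A[3] iff k >= 3
Affected indices: 3, 4, ..., 6; delta = 1
  P[3]: 16 + 1 = 17
  P[4]: 22 + 1 = 23
  P[5]: 32 + 1 = 33
  P[6]: 41 + 1 = 42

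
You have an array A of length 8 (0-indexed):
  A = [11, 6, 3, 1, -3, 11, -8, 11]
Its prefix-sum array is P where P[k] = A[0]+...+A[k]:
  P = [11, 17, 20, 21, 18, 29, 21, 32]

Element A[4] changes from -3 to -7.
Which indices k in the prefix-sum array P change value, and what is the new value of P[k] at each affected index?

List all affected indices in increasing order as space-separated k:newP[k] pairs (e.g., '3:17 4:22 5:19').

Answer: 4:14 5:25 6:17 7:28

Derivation:
P[k] = A[0] + ... + A[k]
P[k] includes A[4] iff k >= 4
Affected indices: 4, 5, ..., 7; delta = -4
  P[4]: 18 + -4 = 14
  P[5]: 29 + -4 = 25
  P[6]: 21 + -4 = 17
  P[7]: 32 + -4 = 28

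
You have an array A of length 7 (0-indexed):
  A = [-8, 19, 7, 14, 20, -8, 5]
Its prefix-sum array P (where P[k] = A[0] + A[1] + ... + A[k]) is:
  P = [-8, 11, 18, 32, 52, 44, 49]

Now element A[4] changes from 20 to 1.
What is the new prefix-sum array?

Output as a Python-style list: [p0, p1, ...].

Answer: [-8, 11, 18, 32, 33, 25, 30]

Derivation:
Change: A[4] 20 -> 1, delta = -19
P[k] for k < 4: unchanged (A[4] not included)
P[k] for k >= 4: shift by delta = -19
  P[0] = -8 + 0 = -8
  P[1] = 11 + 0 = 11
  P[2] = 18 + 0 = 18
  P[3] = 32 + 0 = 32
  P[4] = 52 + -19 = 33
  P[5] = 44 + -19 = 25
  P[6] = 49 + -19 = 30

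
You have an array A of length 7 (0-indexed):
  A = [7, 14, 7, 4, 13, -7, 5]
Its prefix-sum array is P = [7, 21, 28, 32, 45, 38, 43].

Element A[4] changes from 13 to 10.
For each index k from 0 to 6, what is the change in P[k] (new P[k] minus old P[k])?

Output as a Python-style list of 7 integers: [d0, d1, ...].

Element change: A[4] 13 -> 10, delta = -3
For k < 4: P[k] unchanged, delta_P[k] = 0
For k >= 4: P[k] shifts by exactly -3
Delta array: [0, 0, 0, 0, -3, -3, -3]

Answer: [0, 0, 0, 0, -3, -3, -3]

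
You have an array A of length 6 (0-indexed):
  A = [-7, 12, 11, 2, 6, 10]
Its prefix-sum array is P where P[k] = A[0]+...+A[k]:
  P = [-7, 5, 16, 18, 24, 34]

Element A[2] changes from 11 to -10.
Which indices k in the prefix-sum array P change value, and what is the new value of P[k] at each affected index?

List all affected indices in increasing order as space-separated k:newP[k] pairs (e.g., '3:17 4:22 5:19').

P[k] = A[0] + ... + A[k]
P[k] includes A[2] iff k >= 2
Affected indices: 2, 3, ..., 5; delta = -21
  P[2]: 16 + -21 = -5
  P[3]: 18 + -21 = -3
  P[4]: 24 + -21 = 3
  P[5]: 34 + -21 = 13

Answer: 2:-5 3:-3 4:3 5:13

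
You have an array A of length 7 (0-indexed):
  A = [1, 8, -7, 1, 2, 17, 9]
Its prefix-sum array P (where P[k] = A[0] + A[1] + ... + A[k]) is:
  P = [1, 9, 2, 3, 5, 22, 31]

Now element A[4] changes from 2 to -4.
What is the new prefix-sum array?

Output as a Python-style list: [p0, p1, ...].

Answer: [1, 9, 2, 3, -1, 16, 25]

Derivation:
Change: A[4] 2 -> -4, delta = -6
P[k] for k < 4: unchanged (A[4] not included)
P[k] for k >= 4: shift by delta = -6
  P[0] = 1 + 0 = 1
  P[1] = 9 + 0 = 9
  P[2] = 2 + 0 = 2
  P[3] = 3 + 0 = 3
  P[4] = 5 + -6 = -1
  P[5] = 22 + -6 = 16
  P[6] = 31 + -6 = 25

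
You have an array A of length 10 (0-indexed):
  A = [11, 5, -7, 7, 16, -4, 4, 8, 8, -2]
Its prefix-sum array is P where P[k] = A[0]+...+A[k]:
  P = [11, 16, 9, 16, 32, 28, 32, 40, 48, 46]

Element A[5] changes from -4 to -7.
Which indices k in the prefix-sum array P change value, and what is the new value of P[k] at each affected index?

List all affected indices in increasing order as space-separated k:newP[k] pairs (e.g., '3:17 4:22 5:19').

P[k] = A[0] + ... + A[k]
P[k] includes A[5] iff k >= 5
Affected indices: 5, 6, ..., 9; delta = -3
  P[5]: 28 + -3 = 25
  P[6]: 32 + -3 = 29
  P[7]: 40 + -3 = 37
  P[8]: 48 + -3 = 45
  P[9]: 46 + -3 = 43

Answer: 5:25 6:29 7:37 8:45 9:43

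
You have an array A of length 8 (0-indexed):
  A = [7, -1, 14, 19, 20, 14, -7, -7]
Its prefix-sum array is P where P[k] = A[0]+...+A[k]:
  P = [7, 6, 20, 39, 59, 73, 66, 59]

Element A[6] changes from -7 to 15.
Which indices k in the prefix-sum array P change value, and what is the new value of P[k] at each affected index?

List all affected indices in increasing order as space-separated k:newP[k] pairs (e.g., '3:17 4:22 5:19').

P[k] = A[0] + ... + A[k]
P[k] includes A[6] iff k >= 6
Affected indices: 6, 7, ..., 7; delta = 22
  P[6]: 66 + 22 = 88
  P[7]: 59 + 22 = 81

Answer: 6:88 7:81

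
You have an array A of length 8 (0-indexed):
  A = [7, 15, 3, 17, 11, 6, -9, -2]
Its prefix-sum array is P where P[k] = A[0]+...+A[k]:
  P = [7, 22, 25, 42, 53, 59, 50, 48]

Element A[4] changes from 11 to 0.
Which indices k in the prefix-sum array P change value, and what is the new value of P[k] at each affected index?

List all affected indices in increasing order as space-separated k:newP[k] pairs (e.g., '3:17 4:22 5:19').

Answer: 4:42 5:48 6:39 7:37

Derivation:
P[k] = A[0] + ... + A[k]
P[k] includes A[4] iff k >= 4
Affected indices: 4, 5, ..., 7; delta = -11
  P[4]: 53 + -11 = 42
  P[5]: 59 + -11 = 48
  P[6]: 50 + -11 = 39
  P[7]: 48 + -11 = 37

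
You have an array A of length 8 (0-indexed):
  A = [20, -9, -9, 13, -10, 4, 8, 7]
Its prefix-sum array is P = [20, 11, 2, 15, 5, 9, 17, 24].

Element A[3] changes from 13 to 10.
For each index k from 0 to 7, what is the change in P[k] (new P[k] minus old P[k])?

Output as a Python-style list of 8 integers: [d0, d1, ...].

Answer: [0, 0, 0, -3, -3, -3, -3, -3]

Derivation:
Element change: A[3] 13 -> 10, delta = -3
For k < 3: P[k] unchanged, delta_P[k] = 0
For k >= 3: P[k] shifts by exactly -3
Delta array: [0, 0, 0, -3, -3, -3, -3, -3]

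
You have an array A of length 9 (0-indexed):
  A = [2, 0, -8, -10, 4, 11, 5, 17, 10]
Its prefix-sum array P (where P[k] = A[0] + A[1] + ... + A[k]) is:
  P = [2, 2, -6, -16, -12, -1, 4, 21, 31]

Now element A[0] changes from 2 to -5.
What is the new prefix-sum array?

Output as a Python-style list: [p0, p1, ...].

Change: A[0] 2 -> -5, delta = -7
P[k] for k < 0: unchanged (A[0] not included)
P[k] for k >= 0: shift by delta = -7
  P[0] = 2 + -7 = -5
  P[1] = 2 + -7 = -5
  P[2] = -6 + -7 = -13
  P[3] = -16 + -7 = -23
  P[4] = -12 + -7 = -19
  P[5] = -1 + -7 = -8
  P[6] = 4 + -7 = -3
  P[7] = 21 + -7 = 14
  P[8] = 31 + -7 = 24

Answer: [-5, -5, -13, -23, -19, -8, -3, 14, 24]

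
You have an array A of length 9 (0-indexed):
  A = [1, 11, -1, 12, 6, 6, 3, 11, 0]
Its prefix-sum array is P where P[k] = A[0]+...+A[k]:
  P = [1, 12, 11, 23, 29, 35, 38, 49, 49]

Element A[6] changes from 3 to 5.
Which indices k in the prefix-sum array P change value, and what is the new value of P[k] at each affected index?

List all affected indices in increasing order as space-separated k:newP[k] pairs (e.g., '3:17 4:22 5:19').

P[k] = A[0] + ... + A[k]
P[k] includes A[6] iff k >= 6
Affected indices: 6, 7, ..., 8; delta = 2
  P[6]: 38 + 2 = 40
  P[7]: 49 + 2 = 51
  P[8]: 49 + 2 = 51

Answer: 6:40 7:51 8:51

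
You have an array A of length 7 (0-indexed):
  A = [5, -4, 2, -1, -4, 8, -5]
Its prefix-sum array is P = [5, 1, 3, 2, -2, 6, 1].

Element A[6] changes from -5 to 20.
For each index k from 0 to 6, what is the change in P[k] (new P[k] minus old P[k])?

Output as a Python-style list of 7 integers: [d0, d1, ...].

Answer: [0, 0, 0, 0, 0, 0, 25]

Derivation:
Element change: A[6] -5 -> 20, delta = 25
For k < 6: P[k] unchanged, delta_P[k] = 0
For k >= 6: P[k] shifts by exactly 25
Delta array: [0, 0, 0, 0, 0, 0, 25]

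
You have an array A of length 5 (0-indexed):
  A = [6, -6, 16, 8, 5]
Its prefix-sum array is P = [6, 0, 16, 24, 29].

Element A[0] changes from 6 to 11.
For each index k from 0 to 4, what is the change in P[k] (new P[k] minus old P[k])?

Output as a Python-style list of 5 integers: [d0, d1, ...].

Answer: [5, 5, 5, 5, 5]

Derivation:
Element change: A[0] 6 -> 11, delta = 5
For k < 0: P[k] unchanged, delta_P[k] = 0
For k >= 0: P[k] shifts by exactly 5
Delta array: [5, 5, 5, 5, 5]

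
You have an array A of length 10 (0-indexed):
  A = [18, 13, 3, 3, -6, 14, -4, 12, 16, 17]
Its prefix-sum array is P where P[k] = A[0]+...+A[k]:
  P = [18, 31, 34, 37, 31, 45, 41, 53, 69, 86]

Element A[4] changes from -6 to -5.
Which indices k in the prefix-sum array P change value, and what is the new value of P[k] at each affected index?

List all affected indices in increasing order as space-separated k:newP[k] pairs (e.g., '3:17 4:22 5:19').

Answer: 4:32 5:46 6:42 7:54 8:70 9:87

Derivation:
P[k] = A[0] + ... + A[k]
P[k] includes A[4] iff k >= 4
Affected indices: 4, 5, ..., 9; delta = 1
  P[4]: 31 + 1 = 32
  P[5]: 45 + 1 = 46
  P[6]: 41 + 1 = 42
  P[7]: 53 + 1 = 54
  P[8]: 69 + 1 = 70
  P[9]: 86 + 1 = 87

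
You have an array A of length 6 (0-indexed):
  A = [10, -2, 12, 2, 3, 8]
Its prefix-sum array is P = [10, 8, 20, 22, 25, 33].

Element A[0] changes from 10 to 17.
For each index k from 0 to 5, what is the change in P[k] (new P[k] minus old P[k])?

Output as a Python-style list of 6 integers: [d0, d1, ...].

Answer: [7, 7, 7, 7, 7, 7]

Derivation:
Element change: A[0] 10 -> 17, delta = 7
For k < 0: P[k] unchanged, delta_P[k] = 0
For k >= 0: P[k] shifts by exactly 7
Delta array: [7, 7, 7, 7, 7, 7]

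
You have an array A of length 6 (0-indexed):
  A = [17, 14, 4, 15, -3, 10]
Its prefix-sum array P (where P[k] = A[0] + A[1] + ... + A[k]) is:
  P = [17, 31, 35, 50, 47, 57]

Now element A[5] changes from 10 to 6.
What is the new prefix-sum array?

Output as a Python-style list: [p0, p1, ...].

Change: A[5] 10 -> 6, delta = -4
P[k] for k < 5: unchanged (A[5] not included)
P[k] for k >= 5: shift by delta = -4
  P[0] = 17 + 0 = 17
  P[1] = 31 + 0 = 31
  P[2] = 35 + 0 = 35
  P[3] = 50 + 0 = 50
  P[4] = 47 + 0 = 47
  P[5] = 57 + -4 = 53

Answer: [17, 31, 35, 50, 47, 53]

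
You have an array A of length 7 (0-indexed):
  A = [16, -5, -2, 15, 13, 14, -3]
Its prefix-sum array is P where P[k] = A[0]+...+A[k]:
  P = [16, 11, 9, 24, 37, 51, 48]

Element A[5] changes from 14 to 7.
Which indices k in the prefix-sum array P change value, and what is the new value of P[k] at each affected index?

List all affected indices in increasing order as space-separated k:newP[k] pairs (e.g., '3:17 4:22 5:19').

Answer: 5:44 6:41

Derivation:
P[k] = A[0] + ... + A[k]
P[k] includes A[5] iff k >= 5
Affected indices: 5, 6, ..., 6; delta = -7
  P[5]: 51 + -7 = 44
  P[6]: 48 + -7 = 41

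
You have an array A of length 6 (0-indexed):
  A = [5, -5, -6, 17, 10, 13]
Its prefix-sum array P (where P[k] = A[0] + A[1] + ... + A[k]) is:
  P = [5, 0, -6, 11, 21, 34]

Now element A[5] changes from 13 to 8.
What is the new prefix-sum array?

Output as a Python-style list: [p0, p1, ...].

Change: A[5] 13 -> 8, delta = -5
P[k] for k < 5: unchanged (A[5] not included)
P[k] for k >= 5: shift by delta = -5
  P[0] = 5 + 0 = 5
  P[1] = 0 + 0 = 0
  P[2] = -6 + 0 = -6
  P[3] = 11 + 0 = 11
  P[4] = 21 + 0 = 21
  P[5] = 34 + -5 = 29

Answer: [5, 0, -6, 11, 21, 29]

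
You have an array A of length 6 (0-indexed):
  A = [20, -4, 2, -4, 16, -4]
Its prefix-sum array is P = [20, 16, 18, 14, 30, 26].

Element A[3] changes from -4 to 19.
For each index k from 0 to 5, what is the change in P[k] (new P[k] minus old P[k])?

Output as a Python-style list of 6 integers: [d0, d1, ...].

Element change: A[3] -4 -> 19, delta = 23
For k < 3: P[k] unchanged, delta_P[k] = 0
For k >= 3: P[k] shifts by exactly 23
Delta array: [0, 0, 0, 23, 23, 23]

Answer: [0, 0, 0, 23, 23, 23]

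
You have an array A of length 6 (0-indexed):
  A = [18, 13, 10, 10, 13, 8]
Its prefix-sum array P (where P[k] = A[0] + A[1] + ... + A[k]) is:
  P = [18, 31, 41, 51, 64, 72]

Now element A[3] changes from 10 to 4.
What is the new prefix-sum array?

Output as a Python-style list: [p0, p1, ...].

Answer: [18, 31, 41, 45, 58, 66]

Derivation:
Change: A[3] 10 -> 4, delta = -6
P[k] for k < 3: unchanged (A[3] not included)
P[k] for k >= 3: shift by delta = -6
  P[0] = 18 + 0 = 18
  P[1] = 31 + 0 = 31
  P[2] = 41 + 0 = 41
  P[3] = 51 + -6 = 45
  P[4] = 64 + -6 = 58
  P[5] = 72 + -6 = 66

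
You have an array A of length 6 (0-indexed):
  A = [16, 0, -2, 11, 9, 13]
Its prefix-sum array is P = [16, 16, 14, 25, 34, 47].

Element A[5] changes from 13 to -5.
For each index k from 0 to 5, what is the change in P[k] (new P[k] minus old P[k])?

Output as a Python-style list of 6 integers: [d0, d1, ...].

Element change: A[5] 13 -> -5, delta = -18
For k < 5: P[k] unchanged, delta_P[k] = 0
For k >= 5: P[k] shifts by exactly -18
Delta array: [0, 0, 0, 0, 0, -18]

Answer: [0, 0, 0, 0, 0, -18]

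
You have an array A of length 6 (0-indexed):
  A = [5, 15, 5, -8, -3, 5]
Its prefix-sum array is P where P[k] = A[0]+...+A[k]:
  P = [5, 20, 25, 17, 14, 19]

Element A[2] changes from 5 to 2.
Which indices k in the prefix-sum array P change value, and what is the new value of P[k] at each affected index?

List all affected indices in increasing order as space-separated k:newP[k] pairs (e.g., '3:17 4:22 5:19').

Answer: 2:22 3:14 4:11 5:16

Derivation:
P[k] = A[0] + ... + A[k]
P[k] includes A[2] iff k >= 2
Affected indices: 2, 3, ..., 5; delta = -3
  P[2]: 25 + -3 = 22
  P[3]: 17 + -3 = 14
  P[4]: 14 + -3 = 11
  P[5]: 19 + -3 = 16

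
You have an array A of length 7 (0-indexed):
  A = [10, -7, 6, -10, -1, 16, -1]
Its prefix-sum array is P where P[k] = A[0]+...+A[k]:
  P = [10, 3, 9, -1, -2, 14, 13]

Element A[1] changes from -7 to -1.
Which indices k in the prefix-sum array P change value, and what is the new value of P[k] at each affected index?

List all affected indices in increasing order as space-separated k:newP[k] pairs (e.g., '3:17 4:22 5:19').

P[k] = A[0] + ... + A[k]
P[k] includes A[1] iff k >= 1
Affected indices: 1, 2, ..., 6; delta = 6
  P[1]: 3 + 6 = 9
  P[2]: 9 + 6 = 15
  P[3]: -1 + 6 = 5
  P[4]: -2 + 6 = 4
  P[5]: 14 + 6 = 20
  P[6]: 13 + 6 = 19

Answer: 1:9 2:15 3:5 4:4 5:20 6:19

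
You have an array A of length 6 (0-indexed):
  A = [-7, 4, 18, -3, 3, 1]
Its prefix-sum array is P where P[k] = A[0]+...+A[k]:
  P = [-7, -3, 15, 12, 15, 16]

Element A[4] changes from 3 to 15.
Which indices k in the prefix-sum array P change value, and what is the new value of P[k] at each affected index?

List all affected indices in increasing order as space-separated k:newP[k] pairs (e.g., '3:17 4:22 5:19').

P[k] = A[0] + ... + A[k]
P[k] includes A[4] iff k >= 4
Affected indices: 4, 5, ..., 5; delta = 12
  P[4]: 15 + 12 = 27
  P[5]: 16 + 12 = 28

Answer: 4:27 5:28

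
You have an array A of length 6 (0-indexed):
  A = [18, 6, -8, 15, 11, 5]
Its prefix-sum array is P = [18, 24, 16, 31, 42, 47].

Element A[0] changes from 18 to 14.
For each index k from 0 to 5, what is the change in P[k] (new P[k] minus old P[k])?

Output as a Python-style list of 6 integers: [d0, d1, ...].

Answer: [-4, -4, -4, -4, -4, -4]

Derivation:
Element change: A[0] 18 -> 14, delta = -4
For k < 0: P[k] unchanged, delta_P[k] = 0
For k >= 0: P[k] shifts by exactly -4
Delta array: [-4, -4, -4, -4, -4, -4]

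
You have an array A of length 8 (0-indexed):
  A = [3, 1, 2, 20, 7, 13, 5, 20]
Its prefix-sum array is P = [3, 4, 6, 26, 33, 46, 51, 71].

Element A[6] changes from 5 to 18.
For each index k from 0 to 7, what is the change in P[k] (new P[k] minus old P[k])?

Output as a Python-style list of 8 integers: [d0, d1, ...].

Answer: [0, 0, 0, 0, 0, 0, 13, 13]

Derivation:
Element change: A[6] 5 -> 18, delta = 13
For k < 6: P[k] unchanged, delta_P[k] = 0
For k >= 6: P[k] shifts by exactly 13
Delta array: [0, 0, 0, 0, 0, 0, 13, 13]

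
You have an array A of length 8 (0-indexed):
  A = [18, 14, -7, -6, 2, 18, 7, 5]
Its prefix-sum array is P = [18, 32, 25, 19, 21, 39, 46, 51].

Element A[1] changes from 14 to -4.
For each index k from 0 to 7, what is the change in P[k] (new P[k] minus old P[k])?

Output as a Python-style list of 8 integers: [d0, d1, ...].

Answer: [0, -18, -18, -18, -18, -18, -18, -18]

Derivation:
Element change: A[1] 14 -> -4, delta = -18
For k < 1: P[k] unchanged, delta_P[k] = 0
For k >= 1: P[k] shifts by exactly -18
Delta array: [0, -18, -18, -18, -18, -18, -18, -18]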